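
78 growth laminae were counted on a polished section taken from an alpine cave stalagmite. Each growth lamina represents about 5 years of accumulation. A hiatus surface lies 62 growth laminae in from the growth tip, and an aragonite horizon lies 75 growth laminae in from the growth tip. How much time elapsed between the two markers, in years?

65 yr

Separation: 75 − 62 = 13 growth laminae.
At 5 years per growth lamina, 13 × 5 = 65 years.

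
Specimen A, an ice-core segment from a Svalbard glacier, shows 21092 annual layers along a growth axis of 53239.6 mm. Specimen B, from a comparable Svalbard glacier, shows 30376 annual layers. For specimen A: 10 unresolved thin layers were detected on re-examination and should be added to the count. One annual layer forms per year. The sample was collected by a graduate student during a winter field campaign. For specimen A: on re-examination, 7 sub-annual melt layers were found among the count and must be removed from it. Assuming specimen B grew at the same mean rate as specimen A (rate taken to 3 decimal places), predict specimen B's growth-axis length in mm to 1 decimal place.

76669.0 mm

Specimen A: correcting the raw count gives 21092 − 7 + 10 = 21095 true annual layers.
A: Extension rate ≈ 53239.6 / 21095 = 2.524 mm/yr.
Length of B = 2.524 × 30376 = 76669.0 mm.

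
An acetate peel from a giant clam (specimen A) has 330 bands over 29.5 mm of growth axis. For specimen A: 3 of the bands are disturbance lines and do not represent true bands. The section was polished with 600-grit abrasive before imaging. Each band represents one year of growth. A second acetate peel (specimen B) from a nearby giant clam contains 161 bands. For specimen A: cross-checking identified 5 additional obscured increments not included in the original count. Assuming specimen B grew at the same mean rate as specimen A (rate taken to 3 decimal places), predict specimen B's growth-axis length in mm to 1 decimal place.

14.3 mm

Specimen A: adjusted count: 330 − 3 + 5 = 332 bands.
A: 29.5 mm over 332 years gives 29.5 / 332 ≈ 0.089 mm/yr.
B's length ≈ 0.089 × 161 = 14.3 mm.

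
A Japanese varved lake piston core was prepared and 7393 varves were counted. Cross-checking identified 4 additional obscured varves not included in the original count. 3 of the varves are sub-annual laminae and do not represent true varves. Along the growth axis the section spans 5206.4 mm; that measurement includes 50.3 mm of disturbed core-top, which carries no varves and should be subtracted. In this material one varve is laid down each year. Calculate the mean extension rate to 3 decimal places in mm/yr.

True varve count = 7393 − 3 + 4 = 7394.
Net length = 5206.4 − 50.3 = 5156.1 mm.
5156.1 mm over 7394 years gives 5156.1 / 7394 ≈ 0.697 mm/yr.

0.697 mm/yr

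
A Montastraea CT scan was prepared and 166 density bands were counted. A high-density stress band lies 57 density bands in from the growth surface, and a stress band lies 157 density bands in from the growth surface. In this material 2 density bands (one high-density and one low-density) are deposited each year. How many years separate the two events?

157 − 57 = 100 density bands lie between the two events.
Dividing by 2 density bands per year: 100 / 2 = 50 years.

50 years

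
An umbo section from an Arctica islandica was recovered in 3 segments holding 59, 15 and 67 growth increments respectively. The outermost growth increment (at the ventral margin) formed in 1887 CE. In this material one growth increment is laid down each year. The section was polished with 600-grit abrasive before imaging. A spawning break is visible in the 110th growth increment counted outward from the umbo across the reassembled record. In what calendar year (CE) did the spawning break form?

1856 CE

Total growth increments = 59 + 15 + 67 = 141.
141 − 110 = 31 growth increments lie beyond the spawning break toward the ventral margin.
1887 − 31 = 1856 CE.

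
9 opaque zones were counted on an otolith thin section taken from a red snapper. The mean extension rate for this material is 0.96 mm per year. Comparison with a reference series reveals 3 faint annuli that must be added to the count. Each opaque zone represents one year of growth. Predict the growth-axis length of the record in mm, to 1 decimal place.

After corrections the count is 9 + 3 = 12 opaque zones.
12 years at 0.96 mm/year gives 0.96 × 12 = 11.5 mm.

11.5 mm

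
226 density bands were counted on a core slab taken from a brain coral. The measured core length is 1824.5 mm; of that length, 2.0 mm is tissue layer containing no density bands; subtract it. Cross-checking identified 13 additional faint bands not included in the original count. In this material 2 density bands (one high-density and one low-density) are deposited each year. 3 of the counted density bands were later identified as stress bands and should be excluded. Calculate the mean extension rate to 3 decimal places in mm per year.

Correcting the raw count gives 226 − 3 + 13 = 236 true density bands.
With 2 density bands per year, 236 / 2 = 118 years.
Removing the 2.0 mm offcut leaves 1824.5 − 2.0 = 1822.5 mm.
1822.5 mm over 118 years gives 1822.5 / 118 ≈ 15.445 mm per year.

15.445 mm per year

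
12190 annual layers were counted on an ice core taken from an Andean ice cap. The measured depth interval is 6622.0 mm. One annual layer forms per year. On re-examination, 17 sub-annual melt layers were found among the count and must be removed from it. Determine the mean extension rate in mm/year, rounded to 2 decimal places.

0.54 mm/year

Correcting the raw count gives 12190 − 17 = 12173 true annual layers.
Extension rate ≈ 6622.0 / 12173 = 0.54 mm/year.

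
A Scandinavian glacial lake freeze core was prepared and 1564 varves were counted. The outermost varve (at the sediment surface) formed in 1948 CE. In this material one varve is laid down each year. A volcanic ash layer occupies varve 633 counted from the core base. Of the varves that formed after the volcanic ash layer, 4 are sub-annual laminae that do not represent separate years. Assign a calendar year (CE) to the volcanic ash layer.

1564 − 633 = 931 varves lie beyond the volcanic ash layer toward the sediment surface.
Excluding 4 false varves: 931 − 4 = 927.
Counting back 927 years from 1948 CE places the volcanic ash layer in 1948 − 927 = 1021 CE.

1021 CE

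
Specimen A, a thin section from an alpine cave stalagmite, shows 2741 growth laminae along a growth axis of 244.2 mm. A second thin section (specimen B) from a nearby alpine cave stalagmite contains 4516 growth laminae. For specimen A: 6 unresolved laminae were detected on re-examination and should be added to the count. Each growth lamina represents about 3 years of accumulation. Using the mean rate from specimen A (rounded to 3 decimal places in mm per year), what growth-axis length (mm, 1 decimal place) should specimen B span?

406.4 mm

Specimen A: true growth lamina count = 2741 + 6 = 2747.
Specimen A: at 3 years per growth lamina, 2747 × 3 = 8241 years.
A: Mean rate = 244.2 mm / 8241 years ≈ 0.030 mm/yr.
Specimen B: 4516 growth laminae at 3 years each span 4516 × 3 = 13548 years. B's length ≈ 0.030 × 13548 = 406.4 mm.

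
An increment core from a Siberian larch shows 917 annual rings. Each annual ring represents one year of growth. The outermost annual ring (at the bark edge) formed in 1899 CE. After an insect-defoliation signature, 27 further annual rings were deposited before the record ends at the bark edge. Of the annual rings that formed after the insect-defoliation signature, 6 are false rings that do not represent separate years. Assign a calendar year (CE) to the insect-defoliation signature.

1878 CE

27 annual rings formed after the insect-defoliation signature.
27 − 6 false = 21 true annual rings after the insect-defoliation signature.
1899 − 21 = 1878 CE.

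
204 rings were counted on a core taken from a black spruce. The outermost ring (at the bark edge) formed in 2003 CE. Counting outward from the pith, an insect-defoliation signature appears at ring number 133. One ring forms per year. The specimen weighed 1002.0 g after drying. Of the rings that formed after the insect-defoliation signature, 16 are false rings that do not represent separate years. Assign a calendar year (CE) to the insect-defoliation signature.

1948 CE

The insect-defoliation signature sits at ring 133 from the pith, so 204 − 133 = 71 rings formed after it.
Excluding 16 false rings: 71 − 16 = 55.
Counting back 55 years from 2003 CE places the insect-defoliation signature in 2003 − 55 = 1948 CE.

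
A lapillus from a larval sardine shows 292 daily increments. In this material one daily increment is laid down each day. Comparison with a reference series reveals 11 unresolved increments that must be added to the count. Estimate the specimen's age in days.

303 days

True daily increment count = 292 + 11 = 303.
At one daily increment per day, that is 303 days.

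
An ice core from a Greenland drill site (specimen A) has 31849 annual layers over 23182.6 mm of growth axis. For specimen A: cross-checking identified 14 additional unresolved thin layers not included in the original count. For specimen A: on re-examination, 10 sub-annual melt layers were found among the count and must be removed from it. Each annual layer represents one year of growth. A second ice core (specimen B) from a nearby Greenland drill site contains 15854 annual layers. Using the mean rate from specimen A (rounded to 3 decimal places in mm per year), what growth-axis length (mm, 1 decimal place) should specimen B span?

Specimen A: adjusted count: 31849 − 10 + 14 = 31853 annual layers.
A: 23182.6 mm over 31853 years gives 23182.6 / 31853 ≈ 0.728 mm per year.
B's length ≈ 0.728 × 15854 = 11541.7 mm.

11541.7 mm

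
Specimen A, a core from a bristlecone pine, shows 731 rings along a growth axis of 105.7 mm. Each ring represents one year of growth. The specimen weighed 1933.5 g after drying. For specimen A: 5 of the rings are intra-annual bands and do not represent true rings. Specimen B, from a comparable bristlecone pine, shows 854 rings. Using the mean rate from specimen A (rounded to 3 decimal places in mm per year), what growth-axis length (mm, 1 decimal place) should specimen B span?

124.7 mm

Specimen A: true ring count = 731 − 5 = 726.
A: Mean rate = 105.7 mm / 726 years ≈ 0.146 mm/year.
Length of B = 0.146 × 854 = 124.7 mm.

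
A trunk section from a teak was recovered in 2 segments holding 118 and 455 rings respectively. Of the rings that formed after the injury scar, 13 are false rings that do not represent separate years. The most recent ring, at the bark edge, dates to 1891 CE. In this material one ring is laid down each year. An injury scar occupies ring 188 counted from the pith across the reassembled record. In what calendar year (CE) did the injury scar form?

1519 CE

Total rings = 118 + 455 = 573.
The injury scar sits at ring 188 from the pith, so 573 − 188 = 385 rings formed after it.
385 − 13 false = 372 true rings after the injury scar.
The ring at the bark edge is 1891 CE, so the injury scar dates to 1891 − 372 = 1519 CE.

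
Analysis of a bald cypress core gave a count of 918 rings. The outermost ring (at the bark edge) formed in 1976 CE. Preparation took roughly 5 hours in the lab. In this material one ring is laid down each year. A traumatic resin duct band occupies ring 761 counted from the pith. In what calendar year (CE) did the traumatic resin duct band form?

Between ring 761 and the bark edge there are 918 − 761 = 157 rings.
Counting back 157 years from 1976 CE places the traumatic resin duct band in 1976 − 157 = 1819 CE.

1819 CE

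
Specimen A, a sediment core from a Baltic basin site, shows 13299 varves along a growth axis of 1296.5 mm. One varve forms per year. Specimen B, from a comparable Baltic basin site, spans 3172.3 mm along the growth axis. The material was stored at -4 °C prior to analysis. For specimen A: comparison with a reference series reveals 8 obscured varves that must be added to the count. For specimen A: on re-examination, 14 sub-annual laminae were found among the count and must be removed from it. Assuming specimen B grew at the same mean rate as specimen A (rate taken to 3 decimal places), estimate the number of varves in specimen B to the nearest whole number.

32370 varves

Specimen A: true varve count = 13299 − 14 + 8 = 13293.
A: Extension rate ≈ 1296.5 / 13293 = 0.098 mm/year.
For B, 3172.3 / 0.098 = 32370.41 years ≈ 32370 varves.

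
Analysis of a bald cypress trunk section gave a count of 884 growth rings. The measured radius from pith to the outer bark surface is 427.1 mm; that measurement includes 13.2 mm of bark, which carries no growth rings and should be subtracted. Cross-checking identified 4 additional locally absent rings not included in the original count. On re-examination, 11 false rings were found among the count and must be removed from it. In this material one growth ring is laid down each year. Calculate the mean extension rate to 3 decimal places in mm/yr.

0.472 mm/yr

Correcting the raw count gives 884 − 11 + 4 = 877 true growth rings.
Removing the 13.2 mm offcut leaves 427.1 − 13.2 = 413.9 mm.
Mean rate = 413.9 mm / 877 years ≈ 0.472 mm/yr.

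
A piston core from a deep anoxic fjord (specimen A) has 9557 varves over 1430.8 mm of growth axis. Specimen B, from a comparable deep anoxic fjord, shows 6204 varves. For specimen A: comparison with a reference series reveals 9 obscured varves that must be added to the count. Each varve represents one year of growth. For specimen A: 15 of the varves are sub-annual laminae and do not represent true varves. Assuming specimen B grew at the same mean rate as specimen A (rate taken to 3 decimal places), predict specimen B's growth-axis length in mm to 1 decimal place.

930.6 mm

Specimen A: true varve count = 9557 − 15 + 9 = 9551.
A: Extension rate ≈ 1430.8 / 9551 = 0.150 mm/year.
Length of B = 0.150 × 6204 = 930.6 mm.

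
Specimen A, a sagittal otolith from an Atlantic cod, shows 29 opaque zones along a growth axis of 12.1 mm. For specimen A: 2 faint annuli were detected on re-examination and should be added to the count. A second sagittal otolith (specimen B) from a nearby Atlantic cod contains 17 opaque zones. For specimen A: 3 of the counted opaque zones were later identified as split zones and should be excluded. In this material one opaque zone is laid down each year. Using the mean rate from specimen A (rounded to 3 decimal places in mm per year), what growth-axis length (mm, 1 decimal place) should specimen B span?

7.3 mm

Specimen A: adjusted count: 29 − 3 + 2 = 28 opaque zones.
A: Extension rate ≈ 12.1 / 28 = 0.432 mm per year.
B's length ≈ 0.432 × 17 = 7.3 mm.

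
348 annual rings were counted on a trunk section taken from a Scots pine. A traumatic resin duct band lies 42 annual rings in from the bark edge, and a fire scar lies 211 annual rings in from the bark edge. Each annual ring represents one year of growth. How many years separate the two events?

169 yr

The two markers are separated by 211 − 42 = 169 annual rings.
That is 169 years at one annual ring per year.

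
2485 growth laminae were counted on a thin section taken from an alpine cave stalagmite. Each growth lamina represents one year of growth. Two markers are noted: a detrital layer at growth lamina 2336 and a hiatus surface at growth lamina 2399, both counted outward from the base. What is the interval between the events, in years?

The two markers are separated by 2399 − 2336 = 63 growth laminae.
One growth lamina per year makes the interval 63 years.

63 yr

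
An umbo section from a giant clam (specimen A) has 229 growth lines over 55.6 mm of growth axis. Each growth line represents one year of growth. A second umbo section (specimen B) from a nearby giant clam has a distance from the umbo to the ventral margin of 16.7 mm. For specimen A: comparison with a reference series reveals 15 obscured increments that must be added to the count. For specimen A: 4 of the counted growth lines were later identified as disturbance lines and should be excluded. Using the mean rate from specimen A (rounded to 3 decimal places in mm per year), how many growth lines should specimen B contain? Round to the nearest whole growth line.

Specimen A: adjusted count: 229 − 4 + 15 = 240 growth lines.
A: Extension rate ≈ 55.6 / 240 = 0.232 mm/yr.
B spans 16.7 / 0.232 = 71.98 years ≈ 72 growth lines.

72 growth lines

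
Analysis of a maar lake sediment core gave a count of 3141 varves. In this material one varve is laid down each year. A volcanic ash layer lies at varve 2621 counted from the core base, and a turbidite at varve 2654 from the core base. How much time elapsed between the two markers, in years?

2654 − 2621 = 33 varves lie between the two events.
That is 33 years at one varve per year.

33 years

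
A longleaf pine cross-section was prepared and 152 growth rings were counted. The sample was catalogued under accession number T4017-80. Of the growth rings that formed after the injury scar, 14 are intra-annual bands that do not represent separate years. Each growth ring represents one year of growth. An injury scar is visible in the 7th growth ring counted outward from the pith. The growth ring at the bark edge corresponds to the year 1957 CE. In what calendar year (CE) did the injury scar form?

152 − 7 = 145 growth rings lie beyond the injury scar toward the bark edge.
Removing the 14 false growth rings leaves 145 − 14 = 131 true growth rings beyond the injury scar.
Counting back 131 years from 1957 CE places the injury scar in 1957 − 131 = 1826 CE.

1826 CE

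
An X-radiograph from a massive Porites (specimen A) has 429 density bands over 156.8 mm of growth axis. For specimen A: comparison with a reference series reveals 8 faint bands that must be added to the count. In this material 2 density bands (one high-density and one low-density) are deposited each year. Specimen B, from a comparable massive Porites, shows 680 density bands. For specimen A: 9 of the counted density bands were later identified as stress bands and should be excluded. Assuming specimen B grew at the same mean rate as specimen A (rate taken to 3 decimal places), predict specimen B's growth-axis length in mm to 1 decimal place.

249.2 mm

Specimen A: correcting the raw count gives 429 − 9 + 8 = 428 true density bands.
Specimen A: with 2 density bands per year, 428 / 2 = 214 years.
A: Mean rate = 156.8 mm / 214 years ≈ 0.733 mm/year.
Specimen B: dividing by 2 density bands per year: 680 / 2 = 340 years. B's length ≈ 0.733 × 340 = 249.2 mm.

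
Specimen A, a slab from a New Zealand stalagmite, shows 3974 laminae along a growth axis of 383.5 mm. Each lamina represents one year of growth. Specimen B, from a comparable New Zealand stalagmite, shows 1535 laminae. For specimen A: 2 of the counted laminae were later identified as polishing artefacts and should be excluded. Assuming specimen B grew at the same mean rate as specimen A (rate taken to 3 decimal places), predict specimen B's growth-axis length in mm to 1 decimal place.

148.9 mm

Specimen A: after corrections the count is 3974 − 2 = 3972 laminae.
A: Extension rate ≈ 383.5 / 3972 = 0.097 mm/yr.
Length of B = 0.097 × 1535 = 148.9 mm.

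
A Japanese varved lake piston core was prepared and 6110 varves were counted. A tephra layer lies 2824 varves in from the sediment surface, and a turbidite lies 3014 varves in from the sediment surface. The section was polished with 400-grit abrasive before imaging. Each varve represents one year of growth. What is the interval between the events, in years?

190 yr

3014 − 2824 = 190 varves lie between the two events.
One varve per year makes the interval 190 years.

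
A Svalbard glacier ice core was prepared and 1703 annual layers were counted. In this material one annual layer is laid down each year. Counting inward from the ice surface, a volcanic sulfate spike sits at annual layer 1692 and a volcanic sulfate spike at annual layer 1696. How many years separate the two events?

4 years

1696 − 1692 = 4 annual layers lie between the two events.
One annual layer per year makes the interval 4 years.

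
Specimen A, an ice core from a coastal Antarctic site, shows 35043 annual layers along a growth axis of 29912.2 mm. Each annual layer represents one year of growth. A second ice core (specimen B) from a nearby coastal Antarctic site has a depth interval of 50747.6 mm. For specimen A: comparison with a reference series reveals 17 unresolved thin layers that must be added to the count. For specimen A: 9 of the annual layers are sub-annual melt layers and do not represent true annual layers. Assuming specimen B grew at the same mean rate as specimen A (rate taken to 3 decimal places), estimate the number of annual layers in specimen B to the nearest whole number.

59493 annual layers

Specimen A: adjusted count: 35043 − 9 + 17 = 35051 annual layers.
A: Mean rate = 29912.2 mm / 35051 years ≈ 0.853 mm/yr.
B spans 50747.6 / 0.853 = 59493.08 years ≈ 59493 annual layers.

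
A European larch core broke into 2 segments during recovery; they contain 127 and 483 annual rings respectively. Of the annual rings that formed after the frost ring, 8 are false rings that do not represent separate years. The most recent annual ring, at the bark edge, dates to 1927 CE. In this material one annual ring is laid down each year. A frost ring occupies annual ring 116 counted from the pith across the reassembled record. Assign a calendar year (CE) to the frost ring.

1441 CE

Total annual rings = 127 + 483 = 610.
610 − 116 = 494 annual rings lie beyond the frost ring toward the bark edge.
Excluding 8 false annual rings: 494 − 8 = 486.
Counting back 486 years from 1927 CE places the frost ring in 1927 − 486 = 1441 CE.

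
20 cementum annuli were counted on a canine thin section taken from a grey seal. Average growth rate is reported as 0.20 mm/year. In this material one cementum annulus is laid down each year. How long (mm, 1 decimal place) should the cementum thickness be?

4.0 mm

20 years of growth are recorded.
Predicted length = 0.20 mm/year × 20 years = 4.0 mm.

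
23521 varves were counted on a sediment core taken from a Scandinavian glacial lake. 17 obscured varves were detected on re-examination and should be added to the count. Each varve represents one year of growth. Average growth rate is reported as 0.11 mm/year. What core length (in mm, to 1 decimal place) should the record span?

After corrections the count is 23521 + 17 = 23538 varves.
Length ≈ 0.11 × 23538 = 2589.2 mm.

2589.2 mm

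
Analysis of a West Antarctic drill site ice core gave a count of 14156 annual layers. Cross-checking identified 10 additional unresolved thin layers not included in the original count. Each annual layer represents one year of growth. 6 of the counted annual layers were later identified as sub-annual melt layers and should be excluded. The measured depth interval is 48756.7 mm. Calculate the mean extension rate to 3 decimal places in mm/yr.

3.443 mm/yr

Adjusted count: 14156 − 6 + 10 = 14160 annual layers.
Extension rate ≈ 48756.7 / 14160 = 3.443 mm/yr.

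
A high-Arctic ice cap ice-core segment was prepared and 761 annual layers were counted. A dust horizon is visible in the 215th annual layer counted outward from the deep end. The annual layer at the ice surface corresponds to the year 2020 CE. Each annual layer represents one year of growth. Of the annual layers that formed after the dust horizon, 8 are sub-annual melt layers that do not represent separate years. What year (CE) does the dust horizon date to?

1482 CE

761 − 215 = 546 annual layers lie beyond the dust horizon toward the ice surface.
Excluding 8 false annual layers: 546 − 8 = 538.
Counting back 538 years from 2020 CE places the dust horizon in 2020 − 538 = 1482 CE.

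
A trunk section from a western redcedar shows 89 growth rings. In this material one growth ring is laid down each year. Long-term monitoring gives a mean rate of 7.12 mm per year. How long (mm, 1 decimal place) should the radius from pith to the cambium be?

89 years of growth are recorded.
Predicted length = 7.12 mm/year × 89 years = 633.7 mm.

633.7 mm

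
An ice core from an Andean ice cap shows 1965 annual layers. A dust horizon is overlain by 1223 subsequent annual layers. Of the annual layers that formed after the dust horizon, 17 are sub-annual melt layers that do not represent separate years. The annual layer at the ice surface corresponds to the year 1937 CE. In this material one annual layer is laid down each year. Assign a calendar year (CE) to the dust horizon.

1223 annual layers formed after the dust horizon.
Removing the 17 false annual layers leaves 1223 − 17 = 1206 true annual layers beyond the dust horizon.
Counting back 1206 years from 1937 CE places the dust horizon in 1937 − 1206 = 731 CE.

731 CE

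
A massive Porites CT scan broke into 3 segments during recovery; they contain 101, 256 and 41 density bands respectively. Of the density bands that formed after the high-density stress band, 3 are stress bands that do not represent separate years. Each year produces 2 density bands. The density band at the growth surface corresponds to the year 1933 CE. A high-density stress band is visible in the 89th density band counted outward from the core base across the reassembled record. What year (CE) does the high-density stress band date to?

1780 CE

Total density bands = 101 + 256 + 41 = 398.
Between density band 89 and the growth surface there are 398 − 89 = 309 density bands.
309 − 3 false = 306 true density bands after the high-density stress band.
With 2 density bands per year, 306 / 2 = 153 years.
The density band at the growth surface is 1933 CE, so the high-density stress band dates to 1933 − 153 = 1780 CE.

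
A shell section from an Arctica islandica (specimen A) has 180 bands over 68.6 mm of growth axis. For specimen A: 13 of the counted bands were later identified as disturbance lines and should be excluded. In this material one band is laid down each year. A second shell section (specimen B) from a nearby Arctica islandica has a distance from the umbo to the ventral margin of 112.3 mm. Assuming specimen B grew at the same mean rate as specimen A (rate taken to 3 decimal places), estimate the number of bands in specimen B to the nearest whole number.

273 bands

Specimen A: adjusted count: 180 − 13 = 167 bands.
A: Extension rate ≈ 68.6 / 167 = 0.411 mm per year.
B spans 112.3 / 0.411 = 273.24 years ≈ 273 bands.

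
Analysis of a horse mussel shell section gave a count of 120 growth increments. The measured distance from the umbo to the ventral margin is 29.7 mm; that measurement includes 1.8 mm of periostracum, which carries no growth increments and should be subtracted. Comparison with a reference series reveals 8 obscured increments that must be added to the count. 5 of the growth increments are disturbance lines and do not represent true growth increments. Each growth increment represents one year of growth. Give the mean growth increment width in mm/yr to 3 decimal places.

Adjusted count: 120 − 5 + 8 = 123 growth increments.
Removing the 1.8 mm offcut leaves 29.7 − 1.8 = 27.9 mm.
Mean rate = 27.9 mm / 123 years ≈ 0.227 mm/yr.

0.227 mm/yr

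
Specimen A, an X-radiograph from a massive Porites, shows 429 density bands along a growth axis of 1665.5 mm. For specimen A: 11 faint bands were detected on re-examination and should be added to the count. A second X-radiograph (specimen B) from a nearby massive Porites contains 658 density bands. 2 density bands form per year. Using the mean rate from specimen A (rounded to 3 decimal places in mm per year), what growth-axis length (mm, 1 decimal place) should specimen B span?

Specimen A: adjusted count: 429 + 11 = 440 density bands.
Specimen A: 440 density bands at 2 per year is 440 / 2 = 220 years.
A: Mean rate = 1665.5 mm / 220 years ≈ 7.570 mm/yr.
Specimen B: 658 density bands at 2 per year is 658 / 2 = 329 years. Length of B = 7.570 × 329 = 2490.5 mm.

2490.5 mm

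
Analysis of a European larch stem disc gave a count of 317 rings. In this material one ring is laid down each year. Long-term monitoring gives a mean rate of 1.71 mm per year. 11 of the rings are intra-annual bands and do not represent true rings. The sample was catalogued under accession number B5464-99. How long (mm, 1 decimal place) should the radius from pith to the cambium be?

True ring count = 317 − 11 = 306.
Length ≈ 1.71 × 306 = 523.3 mm.

523.3 mm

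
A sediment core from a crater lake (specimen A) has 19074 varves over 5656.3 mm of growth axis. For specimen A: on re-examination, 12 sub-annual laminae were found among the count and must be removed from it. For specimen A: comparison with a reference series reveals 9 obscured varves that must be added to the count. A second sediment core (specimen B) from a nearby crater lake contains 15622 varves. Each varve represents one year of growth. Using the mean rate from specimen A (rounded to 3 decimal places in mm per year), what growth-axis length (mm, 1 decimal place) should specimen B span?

4639.7 mm

Specimen A: after corrections the count is 19074 − 12 + 9 = 19071 varves.
A: 5656.3 mm over 19071 years gives 5656.3 / 19071 ≈ 0.297 mm per year.
B's length ≈ 0.297 × 15622 = 4639.7 mm.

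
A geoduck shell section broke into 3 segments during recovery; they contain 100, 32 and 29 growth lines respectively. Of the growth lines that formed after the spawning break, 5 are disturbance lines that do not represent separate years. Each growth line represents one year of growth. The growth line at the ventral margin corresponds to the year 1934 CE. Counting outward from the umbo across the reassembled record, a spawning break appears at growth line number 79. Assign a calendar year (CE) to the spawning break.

Total growth lines = 100 + 32 + 29 = 161.
The spawning break sits at growth line 79 from the umbo, so 161 − 79 = 82 growth lines formed after it.
82 − 5 false = 77 true growth lines after the spawning break.
1934 − 77 = 1857 CE.

1857 CE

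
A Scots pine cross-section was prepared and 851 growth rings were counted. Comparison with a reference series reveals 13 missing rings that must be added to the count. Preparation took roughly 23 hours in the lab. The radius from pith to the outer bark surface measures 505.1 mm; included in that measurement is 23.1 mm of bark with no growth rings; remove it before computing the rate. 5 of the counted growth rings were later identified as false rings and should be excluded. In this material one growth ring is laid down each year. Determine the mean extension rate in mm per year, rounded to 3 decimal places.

0.561 mm per year

Adjusted count: 851 − 5 + 13 = 859 growth rings.
Removing the 23.1 mm offcut leaves 505.1 − 23.1 = 482.0 mm.
Extension rate ≈ 482.0 / 859 = 0.561 mm per year.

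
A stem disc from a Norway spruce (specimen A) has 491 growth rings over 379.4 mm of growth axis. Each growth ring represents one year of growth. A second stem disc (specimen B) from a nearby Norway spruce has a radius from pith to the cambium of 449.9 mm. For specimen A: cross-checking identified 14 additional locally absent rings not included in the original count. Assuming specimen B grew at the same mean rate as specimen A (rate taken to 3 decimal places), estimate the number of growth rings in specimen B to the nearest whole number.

Specimen A: adjusted count: 491 + 14 = 505 growth rings.
A: Extension rate ≈ 379.4 / 505 = 0.751 mm/year.
For B, 449.9 / 0.751 = 599.07 years ≈ 599 growth rings.

599 growth rings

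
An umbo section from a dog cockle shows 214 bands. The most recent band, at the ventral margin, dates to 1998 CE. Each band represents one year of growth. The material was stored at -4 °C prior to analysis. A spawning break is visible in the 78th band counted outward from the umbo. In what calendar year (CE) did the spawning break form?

1862 CE

Between band 78 and the ventral margin there are 214 − 78 = 136 bands.
The band at the ventral margin is 1998 CE, so the spawning break dates to 1998 − 136 = 1862 CE.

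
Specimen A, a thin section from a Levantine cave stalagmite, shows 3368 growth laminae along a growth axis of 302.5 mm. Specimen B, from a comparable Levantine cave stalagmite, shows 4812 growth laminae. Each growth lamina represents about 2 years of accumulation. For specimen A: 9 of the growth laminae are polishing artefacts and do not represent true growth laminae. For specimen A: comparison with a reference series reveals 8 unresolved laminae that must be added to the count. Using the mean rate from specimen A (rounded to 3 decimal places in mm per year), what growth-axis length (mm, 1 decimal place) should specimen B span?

Specimen A: correcting the raw count gives 3368 − 9 + 8 = 3367 true growth laminae.
Specimen A: 3367 growth laminae at 2 years each span 3367 × 2 = 6734 years.
A: Mean rate = 302.5 mm / 6734 years ≈ 0.045 mm per year.
Specimen B: at 2 years per growth lamina, 4812 × 2 = 9624 years. For B, 0.045 mm/year × 9624 years = 433.1 mm.

433.1 mm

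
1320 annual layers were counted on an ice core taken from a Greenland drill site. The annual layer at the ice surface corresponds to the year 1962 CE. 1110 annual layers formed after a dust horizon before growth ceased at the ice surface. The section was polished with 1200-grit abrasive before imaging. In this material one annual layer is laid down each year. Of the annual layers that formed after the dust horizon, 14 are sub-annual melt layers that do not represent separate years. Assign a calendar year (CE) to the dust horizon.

866 CE

1110 annual layers post-date the dust horizon.
Removing the 14 false annual layers leaves 1110 − 14 = 1096 true annual layers beyond the dust horizon.
1962 − 1096 = 866 CE.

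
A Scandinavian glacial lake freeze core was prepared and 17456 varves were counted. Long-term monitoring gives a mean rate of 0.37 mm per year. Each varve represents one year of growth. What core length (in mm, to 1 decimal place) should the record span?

The record spans 17456 years at 0.37 mm per year.
Predicted length = 0.37 mm/year × 17456 years = 6458.7 mm.

6458.7 mm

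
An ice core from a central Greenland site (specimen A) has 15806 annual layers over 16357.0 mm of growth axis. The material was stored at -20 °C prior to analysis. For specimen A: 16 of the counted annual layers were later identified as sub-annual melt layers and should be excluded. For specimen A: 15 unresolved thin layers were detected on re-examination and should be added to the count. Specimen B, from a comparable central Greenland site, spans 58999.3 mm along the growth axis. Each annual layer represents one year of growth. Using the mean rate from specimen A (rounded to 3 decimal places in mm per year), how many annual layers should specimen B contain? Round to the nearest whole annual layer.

57004 annual layers

Specimen A: true annual layer count = 15806 − 16 + 15 = 15805.
A: Mean rate = 16357.0 mm / 15805 years ≈ 1.035 mm per year.
Specimen B: 58999.3 mm / 1.035 mm per year = 57004.15 years ≈ 57004 annual layers.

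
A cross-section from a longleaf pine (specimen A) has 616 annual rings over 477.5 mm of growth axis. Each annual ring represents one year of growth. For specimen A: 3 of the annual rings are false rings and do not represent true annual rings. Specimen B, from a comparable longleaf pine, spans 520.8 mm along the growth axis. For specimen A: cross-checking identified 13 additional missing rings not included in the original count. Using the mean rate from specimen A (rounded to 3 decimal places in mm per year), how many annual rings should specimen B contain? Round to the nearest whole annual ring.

683 annual rings

Specimen A: adjusted count: 616 − 3 + 13 = 626 annual rings.
A: Extension rate ≈ 477.5 / 626 = 0.763 mm/year.
B spans 520.8 / 0.763 = 682.57 years ≈ 683 annual rings.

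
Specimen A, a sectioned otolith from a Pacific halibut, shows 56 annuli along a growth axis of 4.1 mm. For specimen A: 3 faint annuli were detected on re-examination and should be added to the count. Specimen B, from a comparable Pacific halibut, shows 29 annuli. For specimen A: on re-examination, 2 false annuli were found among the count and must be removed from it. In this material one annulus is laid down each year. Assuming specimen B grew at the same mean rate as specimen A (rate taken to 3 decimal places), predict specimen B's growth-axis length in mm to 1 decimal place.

Specimen A: adjusted count: 56 − 2 + 3 = 57 annuli.
A: Mean rate = 4.1 mm / 57 years ≈ 0.072 mm/year.
For B, 0.072 mm/year × 29 years = 2.1 mm.

2.1 mm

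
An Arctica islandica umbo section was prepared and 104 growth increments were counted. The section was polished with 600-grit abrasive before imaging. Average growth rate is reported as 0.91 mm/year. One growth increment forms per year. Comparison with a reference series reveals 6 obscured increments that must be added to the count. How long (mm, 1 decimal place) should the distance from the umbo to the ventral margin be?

100.1 mm

True growth increment count = 104 + 6 = 110.
Predicted length = 0.91 mm/year × 110 years = 100.1 mm.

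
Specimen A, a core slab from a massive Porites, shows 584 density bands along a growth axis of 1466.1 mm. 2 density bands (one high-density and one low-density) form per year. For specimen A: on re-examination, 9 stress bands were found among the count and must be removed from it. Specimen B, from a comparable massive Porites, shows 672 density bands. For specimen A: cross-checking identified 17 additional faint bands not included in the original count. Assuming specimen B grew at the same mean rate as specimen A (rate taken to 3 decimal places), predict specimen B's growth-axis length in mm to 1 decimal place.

Specimen A: adjusted count: 584 − 9 + 17 = 592 density bands.
Specimen A: with 2 density bands per year, 592 / 2 = 296 years.
A: Mean rate = 1466.1 mm / 296 years ≈ 4.953 mm/year.
Specimen B: with 2 density bands per year, 672 / 2 = 336 years. B's length ≈ 4.953 × 336 = 1664.2 mm.

1664.2 mm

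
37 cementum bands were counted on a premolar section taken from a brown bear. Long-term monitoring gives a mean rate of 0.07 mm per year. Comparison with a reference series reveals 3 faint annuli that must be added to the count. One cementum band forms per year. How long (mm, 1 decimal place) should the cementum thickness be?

Adjusted count: 37 + 3 = 40 cementum bands.
Predicted length = 0.07 mm/year × 40 years = 2.8 mm.

2.8 mm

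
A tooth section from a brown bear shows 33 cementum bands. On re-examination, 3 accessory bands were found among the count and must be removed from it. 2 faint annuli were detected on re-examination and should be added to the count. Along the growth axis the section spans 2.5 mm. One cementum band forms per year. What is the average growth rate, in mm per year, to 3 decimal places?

True cementum band count = 33 − 3 + 2 = 32.
2.5 mm over 32 years gives 2.5 / 32 ≈ 0.078 mm per year.

0.078 mm per year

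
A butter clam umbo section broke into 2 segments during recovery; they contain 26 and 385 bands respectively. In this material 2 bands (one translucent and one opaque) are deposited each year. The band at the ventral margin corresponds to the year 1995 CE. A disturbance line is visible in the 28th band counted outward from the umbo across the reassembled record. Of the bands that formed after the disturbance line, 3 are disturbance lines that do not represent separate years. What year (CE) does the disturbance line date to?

1805 CE

Total bands = 26 + 385 = 411.
The disturbance line sits at band 28 from the umbo, so 411 − 28 = 383 bands formed after it.
Removing the 3 false bands leaves 383 − 3 = 380 true bands beyond the disturbance line.
Dividing by 2 bands per year: 380 / 2 = 190 years.
1995 − 190 = 1805 CE.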